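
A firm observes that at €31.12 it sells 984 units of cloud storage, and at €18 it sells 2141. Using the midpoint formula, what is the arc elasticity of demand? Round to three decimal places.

ΔQ = 2141 − 984 = 1157; ΔP = 18 − 31.12 = -13.12.
Midpoints: P̄ = 24.56, Q̄ = 1562.5.
ε = (ΔQ/ΔP)(P̄/Q̄) = (1157/-13.12)(24.56/1562.5).

-1.386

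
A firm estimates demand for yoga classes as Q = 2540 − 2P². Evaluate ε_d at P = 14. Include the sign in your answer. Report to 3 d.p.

-0.365

At P = 14, Q = 2148.
dQ/dP = −4P = -56.
ε = (dQ/dP)(P/Q) = (-56)(14/2148).
|ε| < 1, so demand is inelastic at this price.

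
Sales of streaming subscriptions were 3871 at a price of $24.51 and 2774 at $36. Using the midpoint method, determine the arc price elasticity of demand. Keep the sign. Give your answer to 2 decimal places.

-0.87

ΔQ = 2774 − 3871 = -1097; ΔP = 36 − 24.51 = 11.49.
Midpoints: P̄ = 30.26, Q̄ = 3322.5.
ε = (ΔQ/ΔP)(P̄/Q̄) = (-1097/11.49)(30.26/3322.5).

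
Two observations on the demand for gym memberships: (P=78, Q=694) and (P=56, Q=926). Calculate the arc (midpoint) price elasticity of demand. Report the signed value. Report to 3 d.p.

-0.872

ΔQ = 926 − 694 = 232; ΔP = 56 − 78 = -22.
Midpoints: P̄ = 67.00, Q̄ = 810.0.
ε = (ΔQ/ΔP)(P̄/Q̄) = (232/-22)(67.00/810.0).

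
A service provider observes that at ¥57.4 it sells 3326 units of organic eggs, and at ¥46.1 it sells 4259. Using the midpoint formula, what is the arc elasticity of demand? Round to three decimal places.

-1.127

ΔQ = 4259 − 3326 = 933; ΔP = 46.1 − 57.4 = -11.3.
Midpoints: P̄ = 51.75, Q̄ = 3792.5.
ε = (ΔQ/ΔP)(P̄/Q̄) = (933/-11.3)(51.75/3792.5).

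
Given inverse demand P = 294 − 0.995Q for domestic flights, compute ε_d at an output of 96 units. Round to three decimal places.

-2.078

At Q = 96, P = 294 − 0.995(96) = 198.48.
dP/dQ = −0.995, so dQ/dP = 1/(−0.995) = -1.005.
ε = (dQ/dP)(P/Q) = (-1.005)(198.48/96).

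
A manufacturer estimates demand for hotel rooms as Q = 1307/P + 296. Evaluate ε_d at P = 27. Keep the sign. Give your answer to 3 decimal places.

At P = 27, Q = 344.407.
dQ/dP = −1307/P² = -1.793.
ε = (dQ/dP)(P/Q) = (-1.793)(27/344.407).

-0.141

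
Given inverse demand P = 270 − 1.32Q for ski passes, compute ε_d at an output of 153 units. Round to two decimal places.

At Q = 153, P = 270 − 1.32(153) = 68.04.
dP/dQ = −1.32, so dQ/dP = 1/(−1.32) = -0.758.
ε = (dQ/dP)(P/Q) = (-0.758)(68.04/153).

-0.34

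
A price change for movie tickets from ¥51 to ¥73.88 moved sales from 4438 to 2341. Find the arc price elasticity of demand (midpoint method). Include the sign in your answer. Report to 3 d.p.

ΔQ = 2341 − 4438 = -2097; ΔP = 73.88 − 51 = 22.88.
Midpoints: P̄ = 62.44, Q̄ = 3389.5.
ε = (ΔQ/ΔP)(P̄/Q̄) = (-2097/22.88)(62.44/3389.5).

-1.688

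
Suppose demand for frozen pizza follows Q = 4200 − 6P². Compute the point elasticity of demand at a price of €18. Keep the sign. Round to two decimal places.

-1.72

At P = 18, Q = 2256.
dQ/dP = −12P = -216.
ε = (dQ/dP)(P/Q) = (-216)(18/2256).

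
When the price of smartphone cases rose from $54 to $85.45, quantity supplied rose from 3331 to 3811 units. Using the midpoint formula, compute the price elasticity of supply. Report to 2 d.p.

ΔQ = 3811 − 3331 = 480; ΔP = 85.45 − 54 = 31.45.
Midpoints: P̄ = 69.72, Q̄ = 3571.0.
ε_s = (ΔQ/ΔP)(P̄/Q̄) = (480/31.45)(69.72/3571.0).

0.30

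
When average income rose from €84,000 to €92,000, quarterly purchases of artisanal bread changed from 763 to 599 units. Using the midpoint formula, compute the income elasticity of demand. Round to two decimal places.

-2.65

ΔQ = -164, ΔI = 8000. Midpoints: Ī = 88,000, Q̄ = 681.0.
ε_I = (ΔQ/ΔI)(Ī/Q̄) = (-164/8000)(88000/681.0).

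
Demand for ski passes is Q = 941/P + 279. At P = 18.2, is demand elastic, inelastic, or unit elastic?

inelastic

Q = 330.703, dQ/dP = -2.841.
ε = (dQ/dP)(P/Q) ≈ -0.156.
|ε| = 0.16 < 1.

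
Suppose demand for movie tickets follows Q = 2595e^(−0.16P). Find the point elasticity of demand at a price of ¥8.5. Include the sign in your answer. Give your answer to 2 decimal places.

-1.36

At P = 8.5, Q = 666.035.
dQ/dP = −0.16·2595e^(−0.16P) = −0.16Q = -106.566.
ε = (dQ/dP)(P/Q) = (-106.566)(8.5/666.035).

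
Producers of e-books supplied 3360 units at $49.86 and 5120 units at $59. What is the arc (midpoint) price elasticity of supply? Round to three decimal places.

ΔQ = 5120 − 3360 = 1760; ΔP = 59 − 49.86 = 9.14.
Midpoints: P̄ = 54.43, Q̄ = 4240.0.
ε_s = (ΔQ/ΔP)(P̄/Q̄) = (1760/9.14)(54.43/4240.0).

2.472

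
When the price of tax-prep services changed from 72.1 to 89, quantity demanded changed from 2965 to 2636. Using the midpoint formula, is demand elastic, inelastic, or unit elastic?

Arc ε ≈ -0.560.
|ε| = 0.56 < 1.

inelastic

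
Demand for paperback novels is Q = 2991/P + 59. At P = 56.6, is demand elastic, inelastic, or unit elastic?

Q = 111.845, dQ/dP = -0.934.
ε = (dQ/dP)(P/Q) ≈ -0.472.
|ε| = 0.47 < 1.

inelastic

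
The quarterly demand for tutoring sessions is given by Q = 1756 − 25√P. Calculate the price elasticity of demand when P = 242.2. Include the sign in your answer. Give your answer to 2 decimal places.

At P = 242.2, Q = 1366.931.
dQ/dP = −25/(2√P) = -0.803.
ε = (dQ/dP)(P/Q) = (-0.803)(242.2/1366.931).
|ε| < 1, so demand is inelastic at this price.

-0.14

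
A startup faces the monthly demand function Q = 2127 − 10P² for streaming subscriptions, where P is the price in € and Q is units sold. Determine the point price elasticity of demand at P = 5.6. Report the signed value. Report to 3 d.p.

-0.346

At P = 5.6, Q = 1813.400.
dQ/dP = −20P = -112.
ε = (dQ/dP)(P/Q) = (-112)(5.6/1813.400).
|ε| < 1, so demand is inelastic at this price.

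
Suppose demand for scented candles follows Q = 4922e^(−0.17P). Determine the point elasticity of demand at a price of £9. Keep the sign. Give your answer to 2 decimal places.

-1.53

At P = 9, Q = 1065.789.
dQ/dP = −0.17·4922e^(−0.17P) = −0.17Q = -181.184.
ε = (dQ/dP)(P/Q) = (-181.184)(9/1065.789).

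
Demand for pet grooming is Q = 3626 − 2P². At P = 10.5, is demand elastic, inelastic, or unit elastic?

inelastic

Q = 3405.500, dQ/dP = -42.
ε = (dQ/dP)(P/Q) ≈ -0.129.
|ε| = 0.13 < 1.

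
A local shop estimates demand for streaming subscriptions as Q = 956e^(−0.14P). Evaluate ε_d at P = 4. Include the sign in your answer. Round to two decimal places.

-0.56

At P = 4, Q = 546.076.
dQ/dP = −0.14·956e^(−0.14P) = −0.14Q = -76.451.
ε = (dQ/dP)(P/Q) = (-76.451)(4/546.076).
|ε| < 1, so demand is inelastic at this price.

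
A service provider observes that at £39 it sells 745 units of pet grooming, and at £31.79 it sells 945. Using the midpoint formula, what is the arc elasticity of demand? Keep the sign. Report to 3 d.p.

ΔQ = 945 − 745 = 200; ΔP = 31.79 − 39 = -7.21.
Midpoints: P̄ = 35.39, Q̄ = 845.0.
ε = (ΔQ/ΔP)(P̄/Q̄) = (200/-7.21)(35.39/845.0).

-1.162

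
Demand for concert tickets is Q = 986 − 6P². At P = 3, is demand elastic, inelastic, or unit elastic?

Q = 932, dQ/dP = -36.
ε = (dQ/dP)(P/Q) ≈ -0.116.
|ε| = 0.12 < 1.

inelastic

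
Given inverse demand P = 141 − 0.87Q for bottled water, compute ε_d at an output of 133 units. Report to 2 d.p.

-0.22

At Q = 133, P = 141 − 0.87(133) = 25.29.
dP/dQ = −0.87, so dQ/dP = 1/(−0.87) = -1.149.
ε = (dQ/dP)(P/Q) = (-1.149)(25.29/133).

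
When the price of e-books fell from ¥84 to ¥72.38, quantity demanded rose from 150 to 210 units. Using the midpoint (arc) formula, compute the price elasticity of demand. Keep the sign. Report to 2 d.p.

-2.24

ΔQ = 210 − 150 = 60; ΔP = 72.38 − 84 = -11.62.
Midpoints: P̄ = 78.19, Q̄ = 180.0.
ε = (ΔQ/ΔP)(P̄/Q̄) = (60/-11.62)(78.19/180.0).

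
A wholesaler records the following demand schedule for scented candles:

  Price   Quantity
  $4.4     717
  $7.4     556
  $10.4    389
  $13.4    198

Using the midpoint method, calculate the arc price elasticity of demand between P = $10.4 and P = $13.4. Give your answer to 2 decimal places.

At P = 10.4, Q = 389; at P = 13.4, Q = 198.
ΔQ = -191, ΔP = 3.0. Midpoints: P̄ = 11.90, Q̄ = 293.5.
ε = (ΔQ/ΔP)(P̄/Q̄) = (-191/3.0)(11.90/293.5).

-2.58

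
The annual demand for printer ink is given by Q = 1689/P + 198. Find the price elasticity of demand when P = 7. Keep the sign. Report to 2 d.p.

At P = 7, Q = 439.286.
dQ/dP = −1689/P² = -34.469.
ε = (dQ/dP)(P/Q) = (-34.469)(7/439.286).

-0.55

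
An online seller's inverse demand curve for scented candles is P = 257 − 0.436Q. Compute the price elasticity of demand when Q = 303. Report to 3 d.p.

-0.945

At Q = 303, P = 257 − 0.436(303) = 124.89.
dP/dQ = −0.436, so dQ/dP = 1/(−0.436) = -2.294.
ε = (dQ/dP)(P/Q) = (-2.294)(124.89/303).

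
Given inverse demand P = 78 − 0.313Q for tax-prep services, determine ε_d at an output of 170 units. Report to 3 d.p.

At Q = 170, P = 78 − 0.313(170) = 24.79.
dP/dQ = −0.313, so dQ/dP = 1/(−0.313) = -3.195.
ε = (dQ/dP)(P/Q) = (-3.195)(24.79/170).

-0.466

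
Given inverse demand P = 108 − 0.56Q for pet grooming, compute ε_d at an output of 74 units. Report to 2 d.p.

At Q = 74, P = 108 − 0.56(74) = 66.56.
dP/dQ = −0.56, so dQ/dP = 1/(−0.56) = -1.786.
ε = (dQ/dP)(P/Q) = (-1.786)(66.56/74).

-1.61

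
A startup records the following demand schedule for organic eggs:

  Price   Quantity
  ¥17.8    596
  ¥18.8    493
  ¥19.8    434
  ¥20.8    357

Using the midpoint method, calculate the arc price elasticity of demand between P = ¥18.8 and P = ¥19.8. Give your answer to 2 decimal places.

At P = 18.8, Q = 493; at P = 19.8, Q = 434.
ΔQ = -59, ΔP = 1.0. Midpoints: P̄ = 19.30, Q̄ = 463.5.
ε = (ΔQ/ΔP)(P̄/Q̄) = (-59/1.0)(19.30/463.5).

-2.46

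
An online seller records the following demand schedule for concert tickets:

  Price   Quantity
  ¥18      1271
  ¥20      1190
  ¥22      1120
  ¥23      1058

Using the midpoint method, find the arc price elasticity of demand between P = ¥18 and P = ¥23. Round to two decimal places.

-0.75

At P = 18, Q = 1271; at P = 23, Q = 1058.
ΔQ = -213, ΔP = 5. Midpoints: P̄ = 20.50, Q̄ = 1164.5.
ε = (ΔQ/ΔP)(P̄/Q̄) = (-213/5)(20.50/1164.5).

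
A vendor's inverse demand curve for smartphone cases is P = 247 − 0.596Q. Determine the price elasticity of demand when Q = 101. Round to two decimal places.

At Q = 101, P = 247 − 0.596(101) = 186.80.
dP/dQ = −0.596, so dQ/dP = 1/(−0.596) = -1.678.
ε = (dQ/dP)(P/Q) = (-1.678)(186.80/101).

-3.10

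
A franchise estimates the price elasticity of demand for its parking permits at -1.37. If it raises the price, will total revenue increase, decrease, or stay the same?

decrease

|ε| = 1.37 > 1, so demand is elastic. A price rise therefore reduces total revenue.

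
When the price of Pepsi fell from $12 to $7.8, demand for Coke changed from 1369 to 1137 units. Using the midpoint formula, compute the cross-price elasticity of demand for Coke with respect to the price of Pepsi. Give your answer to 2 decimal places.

0.44

ΔQ_x = 1137 − 1369 = -232; ΔP_y = 7.8 − 12 = -4.2.
Midpoints: P̄_y = 9.90, Q̄_x = 1253.0.
ε_xy = (ΔQ_x/ΔP_y)(P̄_y/Q̄_x) = (-232/-4.2)(9.90/1253.0).
ε_xy > 0, so the goods are substitutes.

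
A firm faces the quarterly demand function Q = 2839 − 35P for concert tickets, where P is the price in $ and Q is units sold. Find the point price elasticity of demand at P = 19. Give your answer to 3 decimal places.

At P = 19, Q = 2174.
dQ/dP = −35.
ε = (dQ/dP)(P/Q) = (-35)(19/2174).

-0.306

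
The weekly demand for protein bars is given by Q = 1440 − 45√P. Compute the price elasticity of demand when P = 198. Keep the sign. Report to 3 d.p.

-0.392

At P = 198, Q = 806.794.
dQ/dP = −45/(2√P) = -1.599.
ε = (dQ/dP)(P/Q) = (-1.599)(198/806.794).
|ε| < 1, so demand is inelastic at this price.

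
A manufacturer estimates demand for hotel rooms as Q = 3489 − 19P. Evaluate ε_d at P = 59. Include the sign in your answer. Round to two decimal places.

At P = 59, Q = 2368.
dQ/dP = −19.
ε = (dQ/dP)(P/Q) = (-19)(59/2368).
|ε| < 1, so demand is inelastic at this price.

-0.47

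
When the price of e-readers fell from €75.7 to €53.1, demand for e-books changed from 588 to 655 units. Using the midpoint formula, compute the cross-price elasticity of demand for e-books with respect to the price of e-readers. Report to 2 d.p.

-0.31

ΔQ_x = 655 − 588 = 67; ΔP_y = 53.1 − 75.7 = -22.6.
Midpoints: P̄_y = 64.40, Q̄_x = 621.5.
ε_xy = (ΔQ_x/ΔP_y)(P̄_y/Q̄_x) = (67/-22.6)(64.40/621.5).
ε_xy < 0, so the goods are complements.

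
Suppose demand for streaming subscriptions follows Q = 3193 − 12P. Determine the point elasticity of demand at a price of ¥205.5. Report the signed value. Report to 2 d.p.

At P = 205.5, Q = 727.
dQ/dP = −12.
ε = (dQ/dP)(P/Q) = (-12)(205.5/727).
|ε| > 1, so demand is elastic at this price.

-3.39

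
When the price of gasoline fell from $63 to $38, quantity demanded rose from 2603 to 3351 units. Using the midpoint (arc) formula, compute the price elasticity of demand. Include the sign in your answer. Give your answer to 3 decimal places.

ΔQ = 3351 − 2603 = 748; ΔP = 38 − 63 = -25.
Midpoints: P̄ = 50.50, Q̄ = 2977.0.
ε = (ΔQ/ΔP)(P̄/Q̄) = (748/-25)(50.50/2977.0).

-0.508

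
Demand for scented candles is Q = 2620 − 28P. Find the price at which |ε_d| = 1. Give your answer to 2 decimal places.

For linear demand Q = a − bP, ε = −bP/(a − bP). |ε| = 1 when bP = a − bP, i.e. P = a/(2b).
P = 2620/(2·28) = 2620/56 = 46.7857.

46.79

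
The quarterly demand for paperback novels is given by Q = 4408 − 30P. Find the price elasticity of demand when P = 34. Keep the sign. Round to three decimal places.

-0.301

At P = 34, Q = 3388.
dQ/dP = −30.
ε = (dQ/dP)(P/Q) = (-30)(34/3388).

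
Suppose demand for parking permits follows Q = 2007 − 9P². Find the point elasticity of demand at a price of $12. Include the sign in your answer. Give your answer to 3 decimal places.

-3.646

At P = 12, Q = 711.
dQ/dP = −18P = -216.
ε = (dQ/dP)(P/Q) = (-216)(12/711).
|ε| > 1, so demand is elastic at this price.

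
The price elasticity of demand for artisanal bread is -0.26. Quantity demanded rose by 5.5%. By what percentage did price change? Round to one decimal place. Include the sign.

-21.2%

%ΔP ≈ %ΔQ / ε = (5.5%)/(-0.26) = -21.15%.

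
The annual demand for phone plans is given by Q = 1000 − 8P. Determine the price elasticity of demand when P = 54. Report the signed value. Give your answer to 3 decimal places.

-0.761

At P = 54, Q = 568.
dQ/dP = −8.
ε = (dQ/dP)(P/Q) = (-8)(54/568).
|ε| < 1, so demand is inelastic at this price.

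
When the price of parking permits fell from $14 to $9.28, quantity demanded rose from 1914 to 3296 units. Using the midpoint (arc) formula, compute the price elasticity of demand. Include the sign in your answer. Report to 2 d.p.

-1.31

ΔQ = 3296 − 1914 = 1382; ΔP = 9.28 − 14 = -4.72.
Midpoints: P̄ = 11.64, Q̄ = 2605.0.
ε = (ΔQ/ΔP)(P̄/Q̄) = (1382/-4.72)(11.64/2605.0).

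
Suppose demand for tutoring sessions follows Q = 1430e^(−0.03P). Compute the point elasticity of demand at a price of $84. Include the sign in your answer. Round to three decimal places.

-2.520

At P = 84, Q = 115.057.
dQ/dP = −0.03·1430e^(−0.03P) = −0.03Q = -3.452.
ε = (dQ/dP)(P/Q) = (-3.452)(84/115.057).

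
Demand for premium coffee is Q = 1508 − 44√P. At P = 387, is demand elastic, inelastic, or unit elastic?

Q = 642.418, dQ/dP = -1.118.
ε = (dQ/dP)(P/Q) ≈ -0.674.
|ε| = 0.67 < 1.

inelastic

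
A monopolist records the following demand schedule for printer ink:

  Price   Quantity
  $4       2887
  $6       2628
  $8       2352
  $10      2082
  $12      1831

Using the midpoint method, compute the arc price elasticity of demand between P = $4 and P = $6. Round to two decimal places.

At P = 4, Q = 2887; at P = 6, Q = 2628.
ΔQ = -259, ΔP = 2. Midpoints: P̄ = 5.00, Q̄ = 2757.5.
ε = (ΔQ/ΔP)(P̄/Q̄) = (-259/2)(5.00/2757.5).

-0.23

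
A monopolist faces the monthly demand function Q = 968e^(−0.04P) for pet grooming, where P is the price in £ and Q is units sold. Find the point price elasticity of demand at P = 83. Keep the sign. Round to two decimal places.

-3.32

At P = 83, Q = 34.996.
dQ/dP = −0.04·968e^(−0.04P) = −0.04Q = -1.400.
ε = (dQ/dP)(P/Q) = (-1.400)(83/34.996).
|ε| > 1, so demand is elastic at this price.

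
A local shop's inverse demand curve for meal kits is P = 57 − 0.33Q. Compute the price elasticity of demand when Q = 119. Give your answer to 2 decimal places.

-0.45

At Q = 119, P = 57 − 0.33(119) = 17.73.
dP/dQ = −0.33, so dQ/dP = 1/(−0.33) = -3.030.
ε = (dQ/dP)(P/Q) = (-3.030)(17.73/119).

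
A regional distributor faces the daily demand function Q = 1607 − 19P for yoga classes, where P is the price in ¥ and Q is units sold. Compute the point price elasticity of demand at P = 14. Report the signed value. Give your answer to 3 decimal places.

-0.198

At P = 14, Q = 1341.
dQ/dP = −19.
ε = (dQ/dP)(P/Q) = (-19)(14/1341).
|ε| < 1, so demand is inelastic at this price.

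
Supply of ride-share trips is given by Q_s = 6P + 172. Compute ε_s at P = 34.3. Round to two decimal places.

At P = 34.3, Q_s = 377.80.
dQ_s/dP = 6.
ε_s = (dQ_s/dP)(P/Q_s) = (6)(34.3/377.80).

0.54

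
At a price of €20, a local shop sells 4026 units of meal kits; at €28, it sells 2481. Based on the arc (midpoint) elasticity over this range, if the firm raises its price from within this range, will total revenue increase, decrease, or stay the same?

Arc ε = (-1545/8)(24.00/3253.5) ≈ -1.425.
|ε| = 1.42 > 1, so demand is elastic. A price rise therefore reduces total revenue.

decrease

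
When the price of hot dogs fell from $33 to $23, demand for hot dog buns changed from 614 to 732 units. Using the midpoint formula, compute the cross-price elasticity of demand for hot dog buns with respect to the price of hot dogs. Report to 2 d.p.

ΔQ_x = 732 − 614 = 118; ΔP_y = 23 − 33 = -10.
Midpoints: P̄_y = 28.00, Q̄_x = 673.0.
ε_xy = (ΔQ_x/ΔP_y)(P̄_y/Q̄_x) = (118/-10)(28.00/673.0).
ε_xy < 0, so the goods are complements.

-0.49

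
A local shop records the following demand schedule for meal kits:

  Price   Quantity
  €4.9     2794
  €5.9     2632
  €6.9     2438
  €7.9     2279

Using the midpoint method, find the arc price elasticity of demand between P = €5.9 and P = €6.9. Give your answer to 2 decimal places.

-0.49

At P = 5.9, Q = 2632; at P = 6.9, Q = 2438.
ΔQ = -194, ΔP = 1.0. Midpoints: P̄ = 6.40, Q̄ = 2535.0.
ε = (ΔQ/ΔP)(P̄/Q̄) = (-194/1.0)(6.40/2535.0).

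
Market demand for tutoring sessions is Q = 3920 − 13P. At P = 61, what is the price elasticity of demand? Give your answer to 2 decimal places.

At P = 61, Q = 3127.
dQ/dP = −13.
ε = (dQ/dP)(P/Q) = (-13)(61/3127).
|ε| < 1, so demand is inelastic at this price.

-0.25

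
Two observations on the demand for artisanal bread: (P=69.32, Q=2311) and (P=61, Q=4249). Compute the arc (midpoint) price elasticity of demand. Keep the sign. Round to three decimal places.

-4.627

ΔQ = 4249 − 2311 = 1938; ΔP = 61 − 69.32 = -8.32.
Midpoints: P̄ = 65.16, Q̄ = 3280.0.
ε = (ΔQ/ΔP)(P̄/Q̄) = (1938/-8.32)(65.16/3280.0).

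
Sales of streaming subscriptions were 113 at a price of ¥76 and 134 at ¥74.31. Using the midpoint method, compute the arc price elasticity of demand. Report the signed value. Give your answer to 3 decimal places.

-7.562

ΔQ = 134 − 113 = 21; ΔP = 74.31 − 76 = -1.69.
Midpoints: P̄ = 75.16, Q̄ = 123.5.
ε = (ΔQ/ΔP)(P̄/Q̄) = (21/-1.69)(75.16/123.5).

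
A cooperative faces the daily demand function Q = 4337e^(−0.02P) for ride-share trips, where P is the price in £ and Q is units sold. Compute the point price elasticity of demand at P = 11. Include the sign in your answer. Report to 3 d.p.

At P = 11, Q = 3480.524.
dQ/dP = −0.02·4337e^(−0.02P) = −0.02Q = -69.610.
ε = (dQ/dP)(P/Q) = (-69.610)(11/3480.524).
|ε| < 1, so demand is inelastic at this price.

-0.220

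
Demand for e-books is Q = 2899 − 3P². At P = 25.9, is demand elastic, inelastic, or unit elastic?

elastic

Q = 886.570, dQ/dP = -155.400.
ε = (dQ/dP)(P/Q) ≈ -4.540.
|ε| = 4.54 > 1.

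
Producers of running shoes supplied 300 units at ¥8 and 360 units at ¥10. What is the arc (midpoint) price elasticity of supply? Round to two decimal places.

0.82

ΔQ = 360 − 300 = 60; ΔP = 10 − 8 = 2.
Midpoints: P̄ = 9.00, Q̄ = 330.0.
ε_s = (ΔQ/ΔP)(P̄/Q̄) = (60/2)(9.00/330.0).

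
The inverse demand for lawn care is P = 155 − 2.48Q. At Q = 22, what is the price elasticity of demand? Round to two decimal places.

-1.84

At Q = 22, P = 155 − 2.48(22) = 100.44.
dP/dQ = −2.48, so dQ/dP = 1/(−2.48) = -0.403.
ε = (dQ/dP)(P/Q) = (-0.403)(100.44/22).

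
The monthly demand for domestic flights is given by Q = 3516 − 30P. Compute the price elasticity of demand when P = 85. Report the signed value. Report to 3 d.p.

-2.640

At P = 85, Q = 966.
dQ/dP = −30.
ε = (dQ/dP)(P/Q) = (-30)(85/966).
|ε| > 1, so demand is elastic at this price.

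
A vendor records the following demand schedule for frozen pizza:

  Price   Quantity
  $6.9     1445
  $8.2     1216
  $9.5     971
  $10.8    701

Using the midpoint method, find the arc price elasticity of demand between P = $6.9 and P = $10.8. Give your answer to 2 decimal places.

At P = 6.9, Q = 1445; at P = 10.8, Q = 701.
ΔQ = -744, ΔP = 3.9. Midpoints: P̄ = 8.85, Q̄ = 1073.0.
ε = (ΔQ/ΔP)(P̄/Q̄) = (-744/3.9)(8.85/1073.0).

-1.57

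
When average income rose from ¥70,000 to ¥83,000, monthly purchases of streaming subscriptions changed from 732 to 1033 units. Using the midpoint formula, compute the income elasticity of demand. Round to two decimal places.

ΔQ = 301, ΔI = 13000. Midpoints: Ī = 76,500, Q̄ = 882.5.
ε_I = (ΔQ/ΔI)(Ī/Q̄) = (301/13000)(76500/882.5).

2.01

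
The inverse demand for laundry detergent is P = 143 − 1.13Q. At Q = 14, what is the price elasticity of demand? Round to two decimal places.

At Q = 14, P = 143 − 1.13(14) = 127.18.
dP/dQ = −1.13, so dQ/dP = 1/(−1.13) = -0.885.
ε = (dQ/dP)(P/Q) = (-0.885)(127.18/14).

-8.04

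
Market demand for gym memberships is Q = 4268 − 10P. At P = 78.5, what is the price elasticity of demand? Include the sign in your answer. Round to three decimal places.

At P = 78.5, Q = 3483.
dQ/dP = −10.
ε = (dQ/dP)(P/Q) = (-10)(78.5/3483).

-0.225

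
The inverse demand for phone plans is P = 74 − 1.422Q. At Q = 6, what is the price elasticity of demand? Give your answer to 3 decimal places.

At Q = 6, P = 74 − 1.422(6) = 65.47.
dP/dQ = −1.422, so dQ/dP = 1/(−1.422) = -0.703.
ε = (dQ/dP)(P/Q) = (-0.703)(65.47/6).

-7.673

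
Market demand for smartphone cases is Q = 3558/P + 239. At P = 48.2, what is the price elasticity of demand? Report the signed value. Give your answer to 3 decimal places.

At P = 48.2, Q = 312.817.
dQ/dP = −3558/P² = -1.531.
ε = (dQ/dP)(P/Q) = (-1.531)(48.2/312.817).
|ε| < 1, so demand is inelastic at this price.

-0.236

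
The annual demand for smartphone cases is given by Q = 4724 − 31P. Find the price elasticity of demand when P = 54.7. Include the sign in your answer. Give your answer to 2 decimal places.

At P = 54.7, Q = 3028.300.
dQ/dP = −31.
ε = (dQ/dP)(P/Q) = (-31)(54.7/3028.300).

-0.56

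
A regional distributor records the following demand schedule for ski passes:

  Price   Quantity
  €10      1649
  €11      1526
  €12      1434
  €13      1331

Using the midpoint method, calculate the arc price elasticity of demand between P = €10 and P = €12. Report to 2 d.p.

-0.77

At P = 10, Q = 1649; at P = 12, Q = 1434.
ΔQ = -215, ΔP = 2. Midpoints: P̄ = 11.00, Q̄ = 1541.5.
ε = (ΔQ/ΔP)(P̄/Q̄) = (-215/2)(11.00/1541.5).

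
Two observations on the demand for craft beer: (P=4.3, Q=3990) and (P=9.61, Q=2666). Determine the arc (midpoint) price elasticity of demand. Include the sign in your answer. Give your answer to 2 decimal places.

ΔQ = 2666 − 3990 = -1324; ΔP = 9.61 − 4.3 = 5.31.
Midpoints: P̄ = 6.96, Q̄ = 3328.0.
ε = (ΔQ/ΔP)(P̄/Q̄) = (-1324/5.31)(6.96/3328.0).

-0.52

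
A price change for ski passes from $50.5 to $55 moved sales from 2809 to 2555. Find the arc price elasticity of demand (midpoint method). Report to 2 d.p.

ΔQ = 2555 − 2809 = -254; ΔP = 55 − 50.5 = 4.5.
Midpoints: P̄ = 52.75, Q̄ = 2682.0.
ε = (ΔQ/ΔP)(P̄/Q̄) = (-254/4.5)(52.75/2682.0).

-1.11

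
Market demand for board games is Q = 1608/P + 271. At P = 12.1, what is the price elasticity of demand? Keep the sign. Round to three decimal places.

-0.329

At P = 12.1, Q = 403.893.
dQ/dP = −1608/P² = -10.983.
ε = (dQ/dP)(P/Q) = (-10.983)(12.1/403.893).
|ε| < 1, so demand is inelastic at this price.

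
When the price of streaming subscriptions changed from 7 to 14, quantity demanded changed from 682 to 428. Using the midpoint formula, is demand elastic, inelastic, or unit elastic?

inelastic

Arc ε ≈ -0.686.
|ε| = 0.69 < 1.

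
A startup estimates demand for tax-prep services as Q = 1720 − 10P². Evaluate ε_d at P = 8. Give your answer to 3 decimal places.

At P = 8, Q = 1080.
dQ/dP = −20P = -160.
ε = (dQ/dP)(P/Q) = (-160)(8/1080).

-1.185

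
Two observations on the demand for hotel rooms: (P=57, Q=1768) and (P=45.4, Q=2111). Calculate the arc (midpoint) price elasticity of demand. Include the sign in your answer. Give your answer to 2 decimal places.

ΔQ = 2111 − 1768 = 343; ΔP = 45.4 − 57 = -11.6.
Midpoints: P̄ = 51.20, Q̄ = 1939.5.
ε = (ΔQ/ΔP)(P̄/Q̄) = (343/-11.6)(51.20/1939.5).

-0.78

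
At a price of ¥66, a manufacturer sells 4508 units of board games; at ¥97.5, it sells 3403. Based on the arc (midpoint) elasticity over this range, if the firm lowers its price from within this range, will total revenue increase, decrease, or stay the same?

Arc ε = (-1105/31.5)(81.75/3955.5) ≈ -0.725.
|ε| = 0.73 < 1, so demand is inelastic. A price cut therefore reduces total revenue.

decrease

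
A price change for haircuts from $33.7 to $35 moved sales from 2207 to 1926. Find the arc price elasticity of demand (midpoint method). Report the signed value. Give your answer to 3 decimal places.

ΔQ = 1926 − 2207 = -281; ΔP = 35 − 33.7 = 1.3.
Midpoints: P̄ = 34.35, Q̄ = 2066.5.
ε = (ΔQ/ΔP)(P̄/Q̄) = (-281/1.3)(34.35/2066.5).

-3.593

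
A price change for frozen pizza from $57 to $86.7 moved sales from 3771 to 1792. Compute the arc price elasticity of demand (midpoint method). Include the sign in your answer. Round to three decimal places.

ΔQ = 1792 − 3771 = -1979; ΔP = 86.7 − 57 = 29.7.
Midpoints: P̄ = 71.85, Q̄ = 2781.5.
ε = (ΔQ/ΔP)(P̄/Q̄) = (-1979/29.7)(71.85/2781.5).

-1.721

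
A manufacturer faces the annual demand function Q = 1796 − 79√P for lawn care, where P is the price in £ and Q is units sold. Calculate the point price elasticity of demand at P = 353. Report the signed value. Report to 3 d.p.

At P = 353, Q = 311.725.
dQ/dP = −79/(2√P) = -2.102.
ε = (dQ/dP)(P/Q) = (-2.102)(353/311.725).
|ε| > 1, so demand is elastic at this price.

-2.381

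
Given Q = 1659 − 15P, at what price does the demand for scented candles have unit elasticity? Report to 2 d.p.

For linear demand Q = a − bP, ε = −bP/(a − bP). |ε| = 1 when bP = a − bP, i.e. P = a/(2b).
P = 1659/(2·15) = 1659/30 = 55.3000.

55.30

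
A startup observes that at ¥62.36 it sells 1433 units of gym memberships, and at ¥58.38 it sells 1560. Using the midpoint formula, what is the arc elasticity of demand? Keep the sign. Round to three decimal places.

-1.287

ΔQ = 1560 − 1433 = 127; ΔP = 58.38 − 62.36 = -3.98.
Midpoints: P̄ = 60.37, Q̄ = 1496.5.
ε = (ΔQ/ΔP)(P̄/Q̄) = (127/-3.98)(60.37/1496.5).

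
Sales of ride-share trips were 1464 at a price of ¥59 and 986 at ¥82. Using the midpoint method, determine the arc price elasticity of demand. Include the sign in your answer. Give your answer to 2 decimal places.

ΔQ = 986 − 1464 = -478; ΔP = 82 − 59 = 23.
Midpoints: P̄ = 70.50, Q̄ = 1225.0.
ε = (ΔQ/ΔP)(P̄/Q̄) = (-478/23)(70.50/1225.0).

-1.20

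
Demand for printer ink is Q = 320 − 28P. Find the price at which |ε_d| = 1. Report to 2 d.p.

5.71

For linear demand Q = a − bP, ε = −bP/(a − bP). |ε| = 1 when bP = a − bP, i.e. P = a/(2b).
P = 320/(2·28) = 320/56 = 5.7143.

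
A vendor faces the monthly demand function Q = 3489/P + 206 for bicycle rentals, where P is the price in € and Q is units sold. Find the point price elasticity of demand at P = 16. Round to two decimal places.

At P = 16, Q = 424.062.
dQ/dP = −3489/P² = -13.629.
ε = (dQ/dP)(P/Q) = (-13.629)(16/424.062).

-0.51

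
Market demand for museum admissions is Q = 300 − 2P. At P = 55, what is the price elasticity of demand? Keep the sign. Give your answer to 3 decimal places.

-0.579

At P = 55, Q = 190.
dQ/dP = −2.
ε = (dQ/dP)(P/Q) = (-2)(55/190).
|ε| < 1, so demand is inelastic at this price.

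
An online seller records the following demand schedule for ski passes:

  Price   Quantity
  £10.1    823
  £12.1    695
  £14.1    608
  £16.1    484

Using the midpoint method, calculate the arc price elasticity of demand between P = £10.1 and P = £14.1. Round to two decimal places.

-0.91

At P = 10.1, Q = 823; at P = 14.1, Q = 608.
ΔQ = -215, ΔP = 4.0. Midpoints: P̄ = 12.10, Q̄ = 715.5.
ε = (ΔQ/ΔP)(P̄/Q̄) = (-215/4.0)(12.10/715.5).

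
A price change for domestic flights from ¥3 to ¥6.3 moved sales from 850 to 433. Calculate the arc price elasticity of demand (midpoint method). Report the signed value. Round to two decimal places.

ΔQ = 433 − 850 = -417; ΔP = 6.3 − 3 = 3.3.
Midpoints: P̄ = 4.65, Q̄ = 641.5.
ε = (ΔQ/ΔP)(P̄/Q̄) = (-417/3.3)(4.65/641.5).

-0.92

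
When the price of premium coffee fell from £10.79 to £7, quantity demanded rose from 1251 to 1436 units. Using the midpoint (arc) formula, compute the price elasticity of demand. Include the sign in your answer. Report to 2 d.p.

ΔQ = 1436 − 1251 = 185; ΔP = 7 − 10.79 = -3.79.
Midpoints: P̄ = 8.89, Q̄ = 1343.5.
ε = (ΔQ/ΔP)(P̄/Q̄) = (185/-3.79)(8.89/1343.5).

-0.32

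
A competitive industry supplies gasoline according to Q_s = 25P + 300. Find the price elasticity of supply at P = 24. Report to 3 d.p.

At P = 24, Q_s = 900.
dQ_s/dP = 25.
ε_s = (dQ_s/dP)(P/Q_s) = (25)(24/900).

0.667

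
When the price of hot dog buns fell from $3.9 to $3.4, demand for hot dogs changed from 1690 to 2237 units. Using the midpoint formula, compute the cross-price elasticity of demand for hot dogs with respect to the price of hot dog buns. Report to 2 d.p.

-2.03

ΔQ_x = 2237 − 1690 = 547; ΔP_y = 3.4 − 3.9 = -0.5.
Midpoints: P̄_y = 3.65, Q̄_x = 1963.5.
ε_xy = (ΔQ_x/ΔP_y)(P̄_y/Q̄_x) = (547/-0.5)(3.65/1963.5).
ε_xy < 0, so the goods are complements.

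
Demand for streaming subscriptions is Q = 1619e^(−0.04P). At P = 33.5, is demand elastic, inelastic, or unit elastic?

elastic

Q = 423.928, dQ/dP = -16.957.
ε = (dQ/dP)(P/Q) ≈ -1.340.
|ε| = 1.34 > 1.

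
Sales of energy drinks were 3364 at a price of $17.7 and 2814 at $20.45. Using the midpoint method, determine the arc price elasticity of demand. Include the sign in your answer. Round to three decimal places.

-1.235

ΔQ = 2814 − 3364 = -550; ΔP = 20.45 − 17.7 = 2.75.
Midpoints: P̄ = 19.07, Q̄ = 3089.0.
ε = (ΔQ/ΔP)(P̄/Q̄) = (-550/2.75)(19.07/3089.0).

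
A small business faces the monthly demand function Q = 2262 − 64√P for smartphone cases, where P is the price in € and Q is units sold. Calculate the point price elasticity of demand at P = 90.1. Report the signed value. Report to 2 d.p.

At P = 90.1, Q = 1654.505.
dQ/dP = −64/(2√P) = -3.371.
ε = (dQ/dP)(P/Q) = (-3.371)(90.1/1654.505).
|ε| < 1, so demand is inelastic at this price.

-0.18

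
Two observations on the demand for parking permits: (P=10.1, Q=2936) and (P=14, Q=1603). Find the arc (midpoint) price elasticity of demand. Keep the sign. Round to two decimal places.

-1.81

ΔQ = 1603 − 2936 = -1333; ΔP = 14 − 10.1 = 3.9.
Midpoints: P̄ = 12.05, Q̄ = 2269.5.
ε = (ΔQ/ΔP)(P̄/Q̄) = (-1333/3.9)(12.05/2269.5).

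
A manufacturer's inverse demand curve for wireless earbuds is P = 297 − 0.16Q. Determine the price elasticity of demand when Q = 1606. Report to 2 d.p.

-0.16

At Q = 1606, P = 297 − 0.16(1606) = 40.04.
dP/dQ = −0.16, so dQ/dP = 1/(−0.16) = -6.250.
ε = (dQ/dP)(P/Q) = (-6.250)(40.04/1606).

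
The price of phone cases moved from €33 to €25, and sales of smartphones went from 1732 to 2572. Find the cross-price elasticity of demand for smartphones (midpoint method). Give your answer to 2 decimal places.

-1.41

ΔQ_x = 2572 − 1732 = 840; ΔP_y = 25 − 33 = -8.
Midpoints: P̄_y = 29.00, Q̄_x = 2152.0.
ε_xy = (ΔQ_x/ΔP_y)(P̄_y/Q̄_x) = (840/-8)(29.00/2152.0).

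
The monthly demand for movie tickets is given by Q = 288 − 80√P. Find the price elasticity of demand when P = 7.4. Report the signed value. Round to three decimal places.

At P = 7.4, Q = 70.376.
dQ/dP = −80/(2√P) = -14.704.
ε = (dQ/dP)(P/Q) = (-14.704)(7.4/70.376).

-1.546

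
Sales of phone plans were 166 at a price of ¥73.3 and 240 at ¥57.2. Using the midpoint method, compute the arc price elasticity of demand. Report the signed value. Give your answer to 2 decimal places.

-1.48

ΔQ = 240 − 166 = 74; ΔP = 57.2 − 73.3 = -16.1.
Midpoints: P̄ = 65.25, Q̄ = 203.0.
ε = (ΔQ/ΔP)(P̄/Q̄) = (74/-16.1)(65.25/203.0).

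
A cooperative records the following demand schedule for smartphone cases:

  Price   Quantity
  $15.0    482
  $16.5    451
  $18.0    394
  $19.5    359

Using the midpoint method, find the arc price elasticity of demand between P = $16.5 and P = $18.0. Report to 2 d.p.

-1.55

At P = 16.5, Q = 451; at P = 18.0, Q = 394.
ΔQ = -57, ΔP = 1.5. Midpoints: P̄ = 17.25, Q̄ = 422.5.
ε = (ΔQ/ΔP)(P̄/Q̄) = (-57/1.5)(17.25/422.5).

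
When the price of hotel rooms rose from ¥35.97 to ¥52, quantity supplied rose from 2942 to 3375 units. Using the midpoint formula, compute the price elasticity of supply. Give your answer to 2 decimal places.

0.38

ΔQ = 3375 − 2942 = 433; ΔP = 52 − 35.97 = 16.03.
Midpoints: P̄ = 43.98, Q̄ = 3158.5.
ε_s = (ΔQ/ΔP)(P̄/Q̄) = (433/16.03)(43.98/3158.5).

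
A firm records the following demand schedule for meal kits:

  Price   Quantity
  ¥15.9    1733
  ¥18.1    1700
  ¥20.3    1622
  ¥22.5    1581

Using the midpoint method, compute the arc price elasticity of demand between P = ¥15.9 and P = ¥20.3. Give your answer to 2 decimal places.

-0.27

At P = 15.9, Q = 1733; at P = 20.3, Q = 1622.
ΔQ = -111, ΔP = 4.4. Midpoints: P̄ = 18.10, Q̄ = 1677.5.
ε = (ΔQ/ΔP)(P̄/Q̄) = (-111/4.4)(18.10/1677.5).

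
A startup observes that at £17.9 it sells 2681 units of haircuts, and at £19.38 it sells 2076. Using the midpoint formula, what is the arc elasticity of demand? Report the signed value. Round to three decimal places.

ΔQ = 2076 − 2681 = -605; ΔP = 19.38 − 17.9 = 1.48.
Midpoints: P̄ = 18.64, Q̄ = 2378.5.
ε = (ΔQ/ΔP)(P̄/Q̄) = (-605/1.48)(18.64/2378.5).

-3.204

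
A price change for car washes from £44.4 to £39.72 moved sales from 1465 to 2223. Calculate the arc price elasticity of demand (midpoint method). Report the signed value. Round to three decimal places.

ΔQ = 2223 − 1465 = 758; ΔP = 39.72 − 44.4 = -4.68.
Midpoints: P̄ = 42.06, Q̄ = 1844.0.
ε = (ΔQ/ΔP)(P̄/Q̄) = (758/-4.68)(42.06/1844.0).

-3.694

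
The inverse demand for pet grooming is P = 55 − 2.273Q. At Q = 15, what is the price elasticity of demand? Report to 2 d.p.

-0.61

At Q = 15, P = 55 − 2.273(15) = 20.91.
dP/dQ = −2.273, so dQ/dP = 1/(−2.273) = -0.440.
ε = (dQ/dP)(P/Q) = (-0.440)(20.91/15).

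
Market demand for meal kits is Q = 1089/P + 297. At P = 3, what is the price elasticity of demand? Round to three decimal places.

-0.550

At P = 3, Q = 660.
dQ/dP = −1089/P² = -121.
ε = (dQ/dP)(P/Q) = (-121)(3/660).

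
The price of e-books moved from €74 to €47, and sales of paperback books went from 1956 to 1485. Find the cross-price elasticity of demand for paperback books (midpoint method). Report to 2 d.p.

ΔQ_x = 1485 − 1956 = -471; ΔP_y = 47 − 74 = -27.
Midpoints: P̄_y = 60.50, Q̄_x = 1720.5.
ε_xy = (ΔQ_x/ΔP_y)(P̄_y/Q̄_x) = (-471/-27)(60.50/1720.5).
ε_xy > 0, so the goods are substitutes.

0.61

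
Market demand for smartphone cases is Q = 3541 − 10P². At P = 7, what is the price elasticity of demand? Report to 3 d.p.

At P = 7, Q = 3051.
dQ/dP = −20P = -140.
ε = (dQ/dP)(P/Q) = (-140)(7/3051).
|ε| < 1, so demand is inelastic at this price.

-0.321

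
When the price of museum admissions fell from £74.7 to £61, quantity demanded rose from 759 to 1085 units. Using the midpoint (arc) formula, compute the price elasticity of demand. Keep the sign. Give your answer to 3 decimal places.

-1.751

ΔQ = 1085 − 759 = 326; ΔP = 61 − 74.7 = -13.7.
Midpoints: P̄ = 67.85, Q̄ = 922.0.
ε = (ΔQ/ΔP)(P̄/Q̄) = (326/-13.7)(67.85/922.0).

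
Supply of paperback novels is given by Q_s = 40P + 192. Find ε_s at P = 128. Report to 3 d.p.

0.964

At P = 128, Q_s = 5312.
dQ_s/dP = 40.
ε_s = (dQ_s/dP)(P/Q_s) = (40)(128/5312).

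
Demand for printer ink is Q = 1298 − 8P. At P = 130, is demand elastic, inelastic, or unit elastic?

Q = 258, dQ/dP = -8.
ε = (dQ/dP)(P/Q) ≈ -4.031.
|ε| = 4.03 > 1.

elastic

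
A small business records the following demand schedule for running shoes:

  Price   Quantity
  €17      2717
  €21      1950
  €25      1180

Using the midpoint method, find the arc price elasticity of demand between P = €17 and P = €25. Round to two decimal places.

-2.07

At P = 17, Q = 2717; at P = 25, Q = 1180.
ΔQ = -1537, ΔP = 8. Midpoints: P̄ = 21.00, Q̄ = 1948.5.
ε = (ΔQ/ΔP)(P̄/Q̄) = (-1537/8)(21.00/1948.5).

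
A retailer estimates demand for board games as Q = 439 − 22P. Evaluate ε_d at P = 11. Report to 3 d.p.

-1.228

At P = 11, Q = 197.
dQ/dP = −22.
ε = (dQ/dP)(P/Q) = (-22)(11/197).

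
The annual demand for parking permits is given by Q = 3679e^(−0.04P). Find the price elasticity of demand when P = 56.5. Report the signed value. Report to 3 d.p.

At P = 56.5, Q = 383.905.
dQ/dP = −0.04·3679e^(−0.04P) = −0.04Q = -15.356.
ε = (dQ/dP)(P/Q) = (-15.356)(56.5/383.905).

-2.260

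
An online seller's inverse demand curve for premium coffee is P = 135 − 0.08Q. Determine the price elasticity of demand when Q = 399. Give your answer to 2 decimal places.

At Q = 399, P = 135 − 0.08(399) = 103.08.
dP/dQ = −0.08, so dQ/dP = 1/(−0.08) = -12.500.
ε = (dQ/dP)(P/Q) = (-12.500)(103.08/399).

-3.23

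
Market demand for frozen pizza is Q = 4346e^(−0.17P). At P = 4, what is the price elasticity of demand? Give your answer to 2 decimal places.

-0.68

At P = 4, Q = 2201.757.
dQ/dP = −0.17·4346e^(−0.17P) = −0.17Q = -374.299.
ε = (dQ/dP)(P/Q) = (-374.299)(4/2201.757).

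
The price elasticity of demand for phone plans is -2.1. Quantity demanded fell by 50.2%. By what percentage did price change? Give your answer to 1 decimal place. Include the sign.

23.9%

%ΔP ≈ %ΔQ / ε = (-50.2%)/(-2.1) = 23.90%.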